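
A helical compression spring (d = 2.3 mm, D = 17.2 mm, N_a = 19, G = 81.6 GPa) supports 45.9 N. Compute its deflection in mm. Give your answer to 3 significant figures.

k = Gd⁴/(8D³N_a) = (81.6×10³)(2.3⁴)/(8·17.2³·19) = 2.9524 N/mm
δ = F/k = 45.9 / 2.9524 = 15.547 mm

15.5 mm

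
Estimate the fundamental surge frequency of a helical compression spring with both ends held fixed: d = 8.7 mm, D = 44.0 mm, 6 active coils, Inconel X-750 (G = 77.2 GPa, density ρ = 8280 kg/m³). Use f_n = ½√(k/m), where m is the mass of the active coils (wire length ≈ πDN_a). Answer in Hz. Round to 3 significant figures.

k = Gd⁴/(8D³N_a) = (77.2×10³)(8.7⁴)/(8·44.0³·6) = 108.17 N/mm = 1.0817e+05 N/m
Wire length L = πDN_a = π·44.0·6 = 829.38 mm
m = ρ·(πd²/4)·L = 8280 × 59.447×10⁻⁶ m² × 0.82938 m = 0.40824 kg
f_n = ½√(k/m) = 0.5·√(1.0817e+05/0.40824) = 0.5·√(2.6496e+05) = 257.37 Hz

257 Hz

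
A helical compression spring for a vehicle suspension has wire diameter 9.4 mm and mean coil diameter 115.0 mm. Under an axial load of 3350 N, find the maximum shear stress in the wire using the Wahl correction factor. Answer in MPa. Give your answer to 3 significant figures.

1320 MPa

Spring index C = D/d = 115.0/9.4 = 12.2340
K_W = (4C−1)/(4C−4) + 0.615/C = 47.936/44.936 + 0.0503 = 1.1170
τ₀ = 8FD/(πd³) = 8·3350·115.0/(π·9.4³) = 3.082e+06/2609.4 = 1181.1 MPa
τ_max = K·τ₀ = 1.1170 × 1181.1 = 1319.4 MPa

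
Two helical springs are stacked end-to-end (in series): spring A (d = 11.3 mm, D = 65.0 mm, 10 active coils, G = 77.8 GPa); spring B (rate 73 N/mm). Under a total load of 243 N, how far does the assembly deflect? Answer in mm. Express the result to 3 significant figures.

7.54 mm

k_A = Gd⁴/(8D³N_a) = (77.8×10³)(11.3⁴)/(8·65.0³·10) = 57.738 N/mm
Series: 1/k_eq = 1/57.738 + 1/73 = 0.031018; k_eq = 32.239 N/mm
δ = F/k_eq = 243/32.239 = 7.5374 mm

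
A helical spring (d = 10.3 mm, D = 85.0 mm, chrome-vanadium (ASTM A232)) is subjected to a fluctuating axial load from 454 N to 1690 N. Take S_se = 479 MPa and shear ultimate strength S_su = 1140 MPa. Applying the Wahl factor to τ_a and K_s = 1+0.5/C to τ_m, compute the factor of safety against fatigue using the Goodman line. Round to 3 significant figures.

2.01

C = D/d = 85.0/10.3 = 8.2524; K_W = (4C−1)/(4C−4)+0.615/C = 1.1779; K_s = 1+0.5/C = 1.0606
F_a = (F_max−F_min)/2 = 618 N; F_m = (F_max+F_min)/2 = 1072 N
τ_a = K_W·8F_aD/(πd³) = 1.1779 × 122.42 = 144.2 MPa
τ_m = K_s·8F_mD/(πd³) = 1.0606 × 212.35 = 225.21 MPa
Goodman: 1/n_f = τ_a/S_se + τ_m/S_su = 144.2/479 + 225.21/1140 = 0.30104 + 0.19755 = 0.49859
n_f = 1/0.49859 = 2.006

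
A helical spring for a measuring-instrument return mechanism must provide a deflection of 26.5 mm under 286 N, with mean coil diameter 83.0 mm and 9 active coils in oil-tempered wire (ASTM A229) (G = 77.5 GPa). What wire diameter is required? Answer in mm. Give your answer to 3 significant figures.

Required rate k = F/δ = 286/26.5 = 10.792 N/mm
d = (8D³N_a·k / G)^(1/4) = (8·83.0³·9·10.792 / (77.5×10³))^0.25
  = (5733)^0.25 = 8.7015 mm

8.70 mm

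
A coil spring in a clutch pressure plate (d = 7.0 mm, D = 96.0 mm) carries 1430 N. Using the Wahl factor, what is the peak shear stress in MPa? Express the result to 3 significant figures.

1130 MPa

Spring index C = D/d = 96.0/7.0 = 13.7143
K_W = (4C−1)/(4C−4) + 0.615/C = 53.857/50.857 + 0.0448 = 1.1038
τ₀ = 8FD/(πd³) = 8·1430·96.0/(π·7.0³) = 1.09824e+06/1077.6 = 1019.2 MPa
τ_max = K·τ₀ = 1.1038 × 1019.2 = 1125 MPa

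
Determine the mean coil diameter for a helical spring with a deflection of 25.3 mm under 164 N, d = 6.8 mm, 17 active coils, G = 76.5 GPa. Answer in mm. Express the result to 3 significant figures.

57.0 mm

Required rate k = F/δ = 164/25.3 = 6.4822 N/mm
D = (Gd⁴/(8N_a·k))^(1/3) = (76.5×10³·6.8⁴/(8·17·6.4822))^(1/3)
  = (185539)^(1/3) = 57.0355 mm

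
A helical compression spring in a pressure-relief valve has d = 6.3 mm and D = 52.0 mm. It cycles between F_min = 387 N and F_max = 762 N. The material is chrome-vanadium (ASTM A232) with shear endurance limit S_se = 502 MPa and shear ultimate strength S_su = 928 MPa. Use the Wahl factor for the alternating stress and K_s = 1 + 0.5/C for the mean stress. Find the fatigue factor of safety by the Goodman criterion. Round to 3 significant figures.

1.72

C = D/d = 52.0/6.3 = 8.2540; K_W = (4C−1)/(4C−4)+0.615/C = 1.1779; K_s = 1+0.5/C = 1.0606
F_a = (F_max−F_min)/2 = 187.5 N; F_m = (F_max+F_min)/2 = 574.5 N
τ_a = K_W·8F_aD/(πd³) = 1.1779 × 99.294 = 116.96 MPa
τ_m = K_s·8F_mD/(πd³) = 1.0606 × 304.24 = 322.67 MPa
Goodman: 1/n_f = τ_a/S_se + τ_m/S_su = 116.96/502 + 322.67/928 = 0.23299 + 0.34770 = 0.58069
n_f = 1/0.58069 = 1.722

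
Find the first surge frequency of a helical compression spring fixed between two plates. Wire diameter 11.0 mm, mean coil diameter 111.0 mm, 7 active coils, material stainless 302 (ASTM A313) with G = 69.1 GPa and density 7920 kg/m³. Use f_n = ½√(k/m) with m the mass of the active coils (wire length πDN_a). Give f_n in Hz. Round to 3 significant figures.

42.4 Hz

k = Gd⁴/(8D³N_a) = (69.1×10³)(11.0⁴)/(8·111.0³·7) = 13.21 N/mm = 13210 N/m
Wire length L = πDN_a = π·111.0·7 = 2441 mm
m = ρ·(πd²/4)·L = 7920 × 95.033×10⁻⁶ m² × 2.441 m = 1.8373 kg
f_n = ½√(k/m) = 0.5·√(13210/1.8373) = 0.5·√(7189.9) = 42.397 Hz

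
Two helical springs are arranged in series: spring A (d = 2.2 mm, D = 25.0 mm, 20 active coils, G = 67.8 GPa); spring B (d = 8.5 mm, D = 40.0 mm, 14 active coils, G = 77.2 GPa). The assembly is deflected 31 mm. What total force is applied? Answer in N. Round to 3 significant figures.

19.5 N

k_A = Gd⁴/(8D³N_a) = (67.8×10³)(2.2⁴)/(8·25.0³·20) = 0.6353 N/mm
k_B = Gd⁴/(8D³N_a) = (77.2×10³)(8.5⁴)/(8·40.0³·14) = 56.221 N/mm
Series: 1/k_eq = 1/0.6353 + 1/56.221 = 1.5918; k_eq = 0.6282 N/mm
F = k_eq·δ = 0.6282·31 = 19.474 N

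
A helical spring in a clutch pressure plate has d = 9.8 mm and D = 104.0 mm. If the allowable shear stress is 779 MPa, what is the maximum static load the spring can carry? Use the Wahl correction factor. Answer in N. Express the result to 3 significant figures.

2440 N

C = D/d = 104.0/9.8 = 10.6122
K_W = (4C−1)/(4C−4) + 0.615/C = 41.449/38.449 + 0.0580 = 1.1360
τ_max = K·8FD/(πd³) → F_max = τ_allow·πd³/(8DK)
F_max = 779·π·9.8³/(8·104.0·1.1360) = 2.3034e+06/945.13 = 2437.1 N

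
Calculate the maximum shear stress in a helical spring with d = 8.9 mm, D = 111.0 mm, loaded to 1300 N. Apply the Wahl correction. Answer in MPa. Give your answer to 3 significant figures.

Spring index C = D/d = 111.0/8.9 = 12.4719
K_W = (4C−1)/(4C−4) + 0.615/C = 48.888/45.888 + 0.0493 = 1.1147
τ₀ = 8FD/(πd³) = 8·1300·111.0/(π·8.9³) = 1.1544e+06/2214.7 = 521.24 MPa
τ_max = K·τ₀ = 1.1147 × 521.24 = 581.02 MPa

581 MPa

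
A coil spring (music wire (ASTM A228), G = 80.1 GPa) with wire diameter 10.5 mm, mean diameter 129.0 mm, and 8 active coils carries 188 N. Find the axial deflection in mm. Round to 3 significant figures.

k = Gd⁴/(8D³N_a) = (80.1×10³)(10.5⁴)/(8·129.0³·8) = 7.0866 N/mm
δ = F/k = 188 / 7.0866 = 26.529 mm

26.5 mm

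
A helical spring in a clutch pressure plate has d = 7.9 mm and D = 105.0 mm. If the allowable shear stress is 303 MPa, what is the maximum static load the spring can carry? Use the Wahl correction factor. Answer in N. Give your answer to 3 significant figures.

C = D/d = 105.0/7.9 = 13.2911
K_W = (4C−1)/(4C−4) + 0.615/C = 52.165/49.165 + 0.0463 = 1.1073
τ_max = K·8FD/(πd³) → F_max = τ_allow·πd³/(8DK)
F_max = 303·π·7.9³/(8·105.0·1.1073) = 4.6933e+05/930.12 = 504.58 N

505 N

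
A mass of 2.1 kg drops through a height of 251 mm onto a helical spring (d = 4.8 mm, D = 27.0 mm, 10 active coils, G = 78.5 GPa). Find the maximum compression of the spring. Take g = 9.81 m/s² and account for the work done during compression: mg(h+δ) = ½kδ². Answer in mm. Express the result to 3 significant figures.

k = Gd⁴/(8D³N_a) = (78.5×10³)(4.8⁴)/(8·27.0³·10) = 26.464 N/mm
W = mg = 2.1 × 9.81 = 20.601 N
½kδ² − Wδ − Wh = 0 → δ = (W + √(W² + 2kWh))/k
δ = (20.601 + √(424.4 + 273681))/26.464 = (20.601 + 523.55)/26.464 = 20.562 mm

20.6 mm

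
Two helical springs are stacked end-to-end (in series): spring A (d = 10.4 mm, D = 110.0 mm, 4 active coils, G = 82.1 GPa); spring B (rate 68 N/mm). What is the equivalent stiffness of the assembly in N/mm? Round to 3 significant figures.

k_A = Gd⁴/(8D³N_a) = (82.1×10³)(10.4⁴)/(8·110.0³·4) = 22.55 N/mm
Series: 1/k_eq = 1/22.55 + 1/68 = 0.059052; k_eq = 16.934 N/mm

16.9 N/mm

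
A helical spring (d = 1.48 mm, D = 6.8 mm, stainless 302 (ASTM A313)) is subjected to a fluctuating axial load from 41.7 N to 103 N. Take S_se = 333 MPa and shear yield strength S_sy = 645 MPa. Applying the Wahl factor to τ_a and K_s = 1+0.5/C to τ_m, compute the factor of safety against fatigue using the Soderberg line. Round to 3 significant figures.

C = D/d = 6.8/1.48 = 4.5946; K_W = (4C−1)/(4C−4)+0.615/C = 1.3425; K_s = 1+0.5/C = 1.1088
F_a = (F_max−F_min)/2 = 30.65 N; F_m = (F_max+F_min)/2 = 72.35 N
τ_a = K_W·8F_aD/(πd³) = 1.3425 × 163.72 = 219.79 MPa
τ_m = K_s·8F_mD/(πd³) = 1.1088 × 386.46 = 428.51 MPa
Soderberg: 1/n_f = τ_a/S_se + τ_m/S_sy = 219.79/333 + 428.51/645 = 0.66003 + 0.66436 = 1.3244
n_f = 1/1.3244 = 0.7551

0.755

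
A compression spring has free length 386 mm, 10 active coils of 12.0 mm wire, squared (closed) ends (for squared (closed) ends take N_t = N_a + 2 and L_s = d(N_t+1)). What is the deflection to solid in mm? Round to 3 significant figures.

230 mm

N_t = 12; L_s = 12.0·13 = 156 mm
δ_solid = L₀ − L_s = 386 − 156 = 230 mm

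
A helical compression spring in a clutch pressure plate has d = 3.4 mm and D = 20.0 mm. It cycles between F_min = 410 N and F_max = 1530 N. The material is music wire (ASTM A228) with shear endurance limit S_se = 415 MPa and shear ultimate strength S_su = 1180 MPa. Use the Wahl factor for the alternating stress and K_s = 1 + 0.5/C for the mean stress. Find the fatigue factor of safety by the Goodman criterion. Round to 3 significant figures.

C = D/d = 20.0/3.4 = 5.8824; K_W = (4C−1)/(4C−4)+0.615/C = 1.2582; K_s = 1+0.5/C = 1.0850
F_a = (F_max−F_min)/2 = 560 N; F_m = (F_max+F_min)/2 = 970 N
τ_a = K_W·8F_aD/(πd³) = 1.2582 × 725.64 = 912.97 MPa
τ_m = K_s·8F_mD/(πd³) = 1.0850 × 1256.9 = 1363.8 MPa
Goodman: 1/n_f = τ_a/S_se + τ_m/S_su = 912.97/415 + 1363.8/1180 = 2.19994 + 1.15572 = 3.3557
n_f = 1/3.3557 = 0.298

0.298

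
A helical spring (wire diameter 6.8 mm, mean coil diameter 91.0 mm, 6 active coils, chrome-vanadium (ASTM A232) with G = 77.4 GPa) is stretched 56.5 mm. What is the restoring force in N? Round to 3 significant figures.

k = Gd⁴/(8D³N_a) = (77.4×10³)(6.8⁴)/(8·91.0³·6) = 4.5752 N/mm
F = k·δ = 4.5752 × 56.5 = 258.5 N

258 N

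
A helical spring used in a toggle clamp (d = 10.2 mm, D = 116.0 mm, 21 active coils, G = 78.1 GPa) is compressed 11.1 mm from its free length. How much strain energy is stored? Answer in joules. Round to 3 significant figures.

k = Gd⁴/(8D³N_a) = (78.1×10³)(10.2⁴)/(8·116.0³·21) = 3.2238 N/mm
U = ½kδ² = 0.5 × 3.2238 × 11.1² = 198.6 N·mm = 0.1986 J

0.199 J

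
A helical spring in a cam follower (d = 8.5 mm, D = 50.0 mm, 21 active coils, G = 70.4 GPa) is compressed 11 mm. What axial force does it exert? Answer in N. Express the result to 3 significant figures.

k = Gd⁴/(8D³N_a) = (70.4×10³)(8.5⁴)/(8·50.0³·21) = 17.5 N/mm
F = k·δ = 17.5 × 11 = 192.5 N

192 N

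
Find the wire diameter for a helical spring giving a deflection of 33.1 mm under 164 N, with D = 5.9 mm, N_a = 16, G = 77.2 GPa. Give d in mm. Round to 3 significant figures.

Required rate k = F/δ = 164/33.1 = 4.9547 N/mm
d = (8D³N_a·k / G)^(1/4) = (8·5.9³·16·4.9547 / (77.2×10³))^0.25
  = (1.6872)^0.25 = 1.1397 mm

1.14 mm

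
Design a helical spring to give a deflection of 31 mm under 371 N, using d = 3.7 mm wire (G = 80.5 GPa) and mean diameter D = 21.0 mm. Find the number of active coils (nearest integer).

Required rate k = F/δ = 371/31 = 11.968 N/mm
N_a = Gd⁴/(8D³k) = (80.5×10³ × 3.7⁴)/(8 × 21.0³ × 11.968)
    = 1.5087e+07 / 886666 = 17.02 → 17 coils

17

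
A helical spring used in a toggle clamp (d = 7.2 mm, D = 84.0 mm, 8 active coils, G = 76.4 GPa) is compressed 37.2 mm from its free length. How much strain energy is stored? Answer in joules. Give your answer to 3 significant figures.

k = Gd⁴/(8D³N_a) = (76.4×10³)(7.2⁴)/(8·84.0³·8) = 5.4126 N/mm
U = ½kδ² = 0.5 × 5.4126 × 37.2² = 3745.1 N·mm = 3.7451 J

3.75 J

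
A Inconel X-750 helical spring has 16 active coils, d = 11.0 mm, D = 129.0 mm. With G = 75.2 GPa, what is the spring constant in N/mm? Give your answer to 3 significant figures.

4.01 N/mm

k = Gd⁴/(8D³N_a) = (75.2×10³ × 11.0⁴) / (8 × 129.0³ × 16)
  = 1.101e+09 / 2.74776e+08 = 4.0069 N/mm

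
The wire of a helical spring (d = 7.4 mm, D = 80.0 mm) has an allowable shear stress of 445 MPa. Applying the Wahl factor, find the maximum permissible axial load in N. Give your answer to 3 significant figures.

781 N

C = D/d = 80.0/7.4 = 10.8108
K_W = (4C−1)/(4C−4) + 0.615/C = 42.243/39.243 + 0.0569 = 1.1333
τ_max = K·8FD/(πd³) → F_max = τ_allow·πd³/(8DK)
F_max = 445·π·7.4³/(8·80.0·1.1333) = 5.6651e+05/725.33 = 781.03 N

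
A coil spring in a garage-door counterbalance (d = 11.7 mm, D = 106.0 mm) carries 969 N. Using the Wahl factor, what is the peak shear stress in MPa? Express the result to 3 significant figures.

Spring index C = D/d = 106.0/11.7 = 9.0598
K_W = (4C−1)/(4C−4) + 0.615/C = 35.239/32.239 + 0.0679 = 1.1609
τ₀ = 8FD/(πd³) = 8·969·106.0/(π·11.7³) = 821712/5031.6 = 163.31 MPa
τ_max = K·τ₀ = 1.1609 × 163.31 = 189.59 MPa

190 MPa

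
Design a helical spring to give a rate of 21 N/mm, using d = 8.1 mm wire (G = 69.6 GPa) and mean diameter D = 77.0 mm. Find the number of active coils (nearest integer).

N_a = Gd⁴/(8D³k) = (69.6×10³ × 8.1⁴)/(8 × 77.0³ × 21)
    = 2.99605e+08 / 7.66975e+07 = 3.906 → 4 coils

4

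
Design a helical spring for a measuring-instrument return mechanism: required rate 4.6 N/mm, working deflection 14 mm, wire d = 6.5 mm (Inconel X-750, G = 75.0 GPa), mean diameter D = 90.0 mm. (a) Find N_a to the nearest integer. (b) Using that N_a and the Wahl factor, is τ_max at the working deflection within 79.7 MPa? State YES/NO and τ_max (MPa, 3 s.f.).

(a) 5 coils; (b) YES, τ_max = 59.2 MPa

N_a = Gd⁴/(8D³k) = (75.0×10³)(6.5⁴)/(8·90.0³·4.6) = 4.99 → N_a = 5
Actual rate k = Gd⁴/(8D³·5) = 4.5912 N/mm
Working load F = kδ = 4.5912·14 = 64.277 N
C = 90.0/6.5 = 13.8462; K_W = (4C−1)/(4C−4)+0.615/C = 1.1028
τ_max = K_W·8FD/(πd³) = 1.1028·53.641 = 59.155 MPa
τ_max ≤ 79.7 MPa → acceptable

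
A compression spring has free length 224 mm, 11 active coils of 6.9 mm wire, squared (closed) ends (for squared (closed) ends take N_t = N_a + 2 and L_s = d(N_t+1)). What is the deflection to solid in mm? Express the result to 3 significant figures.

127 mm

N_t = 13; L_s = 6.9·14 = 96.6 mm
δ_solid = L₀ − L_s = 224 − 96.6 = 127.4 mm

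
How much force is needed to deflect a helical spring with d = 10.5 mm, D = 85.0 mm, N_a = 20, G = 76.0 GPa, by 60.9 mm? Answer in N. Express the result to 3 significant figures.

573 N

k = Gd⁴/(8D³N_a) = (76.0×10³)(10.5⁴)/(8·85.0³·20) = 9.4014 N/mm
F = k·δ = 9.4014 × 60.9 = 572.55 N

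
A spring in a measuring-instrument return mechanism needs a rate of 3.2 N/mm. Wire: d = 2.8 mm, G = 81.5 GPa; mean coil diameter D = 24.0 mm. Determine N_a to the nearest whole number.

N_a = Gd⁴/(8D³k) = (81.5×10³ × 2.8⁴)/(8 × 24.0³ × 3.2)
    = 5.00945e+06 / 353894 = 14.16 → 14 coils

14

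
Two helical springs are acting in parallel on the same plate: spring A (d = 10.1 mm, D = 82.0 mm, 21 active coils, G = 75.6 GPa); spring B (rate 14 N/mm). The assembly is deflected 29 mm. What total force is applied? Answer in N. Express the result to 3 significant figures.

k_A = Gd⁴/(8D³N_a) = (75.6×10³)(10.1⁴)/(8·82.0³·21) = 8.4929 N/mm
Parallel: k_eq = 8.4929 + 14 = 22.493 N/mm
F = k_eq·δ = 22.493·29 = 652.29 N

652 N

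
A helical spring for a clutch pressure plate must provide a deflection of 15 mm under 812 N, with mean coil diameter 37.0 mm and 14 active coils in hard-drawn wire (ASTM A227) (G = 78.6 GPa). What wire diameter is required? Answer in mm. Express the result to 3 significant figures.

Required rate k = F/δ = 812/15 = 54.133 N/mm
d = (8D³N_a·k / G)^(1/4) = (8·37.0³·14·54.133 / (78.6×10³))^0.25
  = (3907.2)^0.25 = 7.9062 mm

7.91 mm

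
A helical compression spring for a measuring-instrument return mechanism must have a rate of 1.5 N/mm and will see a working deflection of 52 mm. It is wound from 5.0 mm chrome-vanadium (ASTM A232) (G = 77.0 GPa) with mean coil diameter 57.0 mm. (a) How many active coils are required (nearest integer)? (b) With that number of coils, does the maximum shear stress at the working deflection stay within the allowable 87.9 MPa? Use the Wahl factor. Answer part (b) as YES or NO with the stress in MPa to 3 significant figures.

N_a = Gd⁴/(8D³k) = (77.0×10³)(5.0⁴)/(8·57.0³·1.5) = 21.66 → N_a = 22
Actual rate k = Gd⁴/(8D³·22) = 1.4765 N/mm
Working load F = kδ = 1.4765·52 = 76.778 N
C = 57.0/5.0 = 11.4000; K_W = (4C−1)/(4C−4)+0.615/C = 1.1261
τ_max = K_W·8FD/(πd³) = 1.1261·89.154 = 100.39 MPa
τ_max > 87.9 MPa → exceeds allowable

(a) 22 coils; (b) NO, τ_max = 100 MPa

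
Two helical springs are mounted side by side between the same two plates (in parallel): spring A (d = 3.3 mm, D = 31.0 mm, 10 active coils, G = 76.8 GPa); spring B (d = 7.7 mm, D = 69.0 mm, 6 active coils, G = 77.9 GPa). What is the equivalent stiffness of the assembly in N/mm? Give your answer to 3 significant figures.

21.2 N/mm

k_A = Gd⁴/(8D³N_a) = (76.8×10³)(3.3⁴)/(8·31.0³·10) = 3.8216 N/mm
k_B = Gd⁴/(8D³N_a) = (77.9×10³)(7.7⁴)/(8·69.0³·6) = 17.366 N/mm
Parallel: k_eq = 3.8216 + 17.366 = 21.188 N/mm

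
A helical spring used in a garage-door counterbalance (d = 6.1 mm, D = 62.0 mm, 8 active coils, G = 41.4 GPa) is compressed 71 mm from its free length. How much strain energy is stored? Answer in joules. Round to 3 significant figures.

9.47 J

k = Gd⁴/(8D³N_a) = (41.4×10³)(6.1⁴)/(8·62.0³·8) = 3.7581 N/mm
U = ½kδ² = 0.5 × 3.7581 × 71² = 9472.2 N·mm = 9.4722 J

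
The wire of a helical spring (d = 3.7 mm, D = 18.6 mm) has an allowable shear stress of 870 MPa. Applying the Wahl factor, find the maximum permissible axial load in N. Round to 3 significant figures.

C = D/d = 18.6/3.7 = 5.0270
K_W = (4C−1)/(4C−4) + 0.615/C = 19.108/16.108 + 0.1223 = 1.3086
τ_max = K·8FD/(πd³) → F_max = τ_allow·πd³/(8DK)
F_max = 870·π·3.7³/(8·18.6·1.3086) = 1.3844e+05/194.72 = 711 N

711 N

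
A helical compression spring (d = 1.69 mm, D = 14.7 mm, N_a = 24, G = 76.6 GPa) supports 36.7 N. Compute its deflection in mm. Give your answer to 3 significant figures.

k = Gd⁴/(8D³N_a) = (76.6×10³)(1.69⁴)/(8·14.7³·24) = 1.0245 N/mm
δ = F/k = 36.7 / 1.0245 = 35.821 mm

35.8 mm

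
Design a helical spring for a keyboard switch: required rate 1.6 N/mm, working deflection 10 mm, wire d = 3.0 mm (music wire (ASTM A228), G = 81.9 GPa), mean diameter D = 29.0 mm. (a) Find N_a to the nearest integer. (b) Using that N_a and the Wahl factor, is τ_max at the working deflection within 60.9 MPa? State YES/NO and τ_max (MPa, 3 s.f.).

N_a = Gd⁴/(8D³k) = (81.9×10³)(3.0⁴)/(8·29.0³·1.6) = 21.25 → N_a = 21
Actual rate k = Gd⁴/(8D³·21) = 1.6191 N/mm
Working load F = kδ = 1.6191·10 = 16.191 N
C = 29.0/3.0 = 9.6667; K_W = (4C−1)/(4C−4)+0.615/C = 1.1502
τ_max = K_W·8FD/(πd³) = 1.1502·44.283 = 50.933 MPa
τ_max ≤ 60.9 MPa → acceptable

(a) 21 coils; (b) YES, τ_max = 50.9 MPa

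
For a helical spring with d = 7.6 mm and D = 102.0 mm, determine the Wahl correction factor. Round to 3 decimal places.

C = D/d = 102.0/7.6 = 13.4211
K_W = (4C−1)/(4C−4) + 0.615/C = 52.684/49.684 + 0.0458 = 1.1062

1.106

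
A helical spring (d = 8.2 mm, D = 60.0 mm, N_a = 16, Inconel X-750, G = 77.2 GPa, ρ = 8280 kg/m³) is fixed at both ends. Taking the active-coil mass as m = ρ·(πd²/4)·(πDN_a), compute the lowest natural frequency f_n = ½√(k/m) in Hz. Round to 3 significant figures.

k = Gd⁴/(8D³N_a) = (77.2×10³)(8.2⁴)/(8·60.0³·16) = 12.624 N/mm = 12624 N/m
Wire length L = πDN_a = π·60.0·16 = 3015.9 mm
m = ρ·(πd²/4)·L = 8280 × 52.81×10⁻⁶ m² × 3.0159 m = 1.3188 kg
f_n = ½√(k/m) = 0.5·√(12624/1.3188) = 0.5·√(9572.8) = 48.92 Hz

48.9 Hz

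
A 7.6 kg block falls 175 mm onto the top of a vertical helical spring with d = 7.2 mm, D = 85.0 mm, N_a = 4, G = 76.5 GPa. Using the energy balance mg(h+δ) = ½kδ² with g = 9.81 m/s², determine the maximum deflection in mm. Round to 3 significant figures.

57.6 mm

k = Gd⁴/(8D³N_a) = (76.5×10³)(7.2⁴)/(8·85.0³·4) = 10.461 N/mm
W = mg = 7.6 × 9.81 = 74.556 N
½kδ² − Wδ − Wh = 0 → δ = (W + √(W² + 2kWh))/k
δ = (74.556 + √(5558.6 + 272983))/10.461 = (74.556 + 527.77)/10.461 = 57.577 mm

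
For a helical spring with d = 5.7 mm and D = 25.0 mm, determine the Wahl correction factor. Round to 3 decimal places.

1.362

C = D/d = 25.0/5.7 = 4.3860
K_W = (4C−1)/(4C−4) + 0.615/C = 16.544/13.544 + 0.1402 = 1.3617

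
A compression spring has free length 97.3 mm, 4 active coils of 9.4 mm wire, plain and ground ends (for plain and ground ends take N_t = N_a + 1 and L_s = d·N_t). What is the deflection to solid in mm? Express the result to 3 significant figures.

50.3 mm

N_t = 5; L_s = 9.4·5 = 47 mm
δ_solid = L₀ − L_s = 97.3 − 47 = 50.3 mm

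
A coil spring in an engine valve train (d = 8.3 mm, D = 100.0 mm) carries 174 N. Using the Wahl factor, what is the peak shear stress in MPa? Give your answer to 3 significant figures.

Spring index C = D/d = 100.0/8.3 = 12.0482
K_W = (4C−1)/(4C−4) + 0.615/C = 47.193/44.193 + 0.0510 = 1.1189
τ₀ = 8FD/(πd³) = 8·174·100.0/(π·8.3³) = 139200/1796.3 = 77.492 MPa
τ_max = K·τ₀ = 1.1189 × 77.492 = 86.708 MPa

86.7 MPa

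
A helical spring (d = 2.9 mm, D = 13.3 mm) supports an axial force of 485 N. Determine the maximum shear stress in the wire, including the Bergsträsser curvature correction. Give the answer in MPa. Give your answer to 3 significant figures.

Spring index C = D/d = 13.3/2.9 = 4.5862
K_B = (4C+2)/(4C−3) = 20.345/15.345 = 1.3258
τ₀ = 8FD/(πd³) = 8·485·13.3/(π·2.9³) = 51604/76.62 = 673.5 MPa
τ_max = K·τ₀ = 1.3258 × 673.5 = 892.96 MPa

893 MPa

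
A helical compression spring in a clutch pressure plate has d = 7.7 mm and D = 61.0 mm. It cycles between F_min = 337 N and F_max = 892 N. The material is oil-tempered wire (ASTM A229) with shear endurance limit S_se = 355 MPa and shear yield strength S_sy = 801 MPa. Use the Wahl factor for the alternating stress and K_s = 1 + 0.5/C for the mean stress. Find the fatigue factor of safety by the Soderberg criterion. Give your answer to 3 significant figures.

1.69

C = D/d = 61.0/7.7 = 7.9221; K_W = (4C−1)/(4C−4)+0.615/C = 1.1860; K_s = 1+0.5/C = 1.0631
F_a = (F_max−F_min)/2 = 277.5 N; F_m = (F_max+F_min)/2 = 614.5 N
τ_a = K_W·8F_aD/(πd³) = 1.1860 × 94.419 = 111.98 MPa
τ_m = K_s·8F_mD/(πd³) = 1.0631 × 209.08 = 222.28 MPa
Soderberg: 1/n_f = τ_a/S_se + τ_m/S_sy = 111.98/355 + 222.28/801 = 0.31543 + 0.27750 = 0.59294
n_f = 1/0.59294 = 1.687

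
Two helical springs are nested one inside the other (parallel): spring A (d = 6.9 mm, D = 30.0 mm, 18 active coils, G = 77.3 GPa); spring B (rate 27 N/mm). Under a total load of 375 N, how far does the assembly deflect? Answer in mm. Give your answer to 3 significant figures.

k_A = Gd⁴/(8D³N_a) = (77.3×10³)(6.9⁴)/(8·30.0³·18) = 45.066 N/mm
Parallel: k_eq = 45.066 + 27 = 72.066 N/mm
δ = F/k_eq = 375/72.066 = 5.2036 mm

5.20 mm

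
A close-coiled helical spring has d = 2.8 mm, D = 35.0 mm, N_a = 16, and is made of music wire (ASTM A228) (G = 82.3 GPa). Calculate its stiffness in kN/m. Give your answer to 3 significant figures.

k = Gd⁴/(8D³N_a) = (82.3×10³ × 2.8⁴) / (8 × 35.0³ × 16)
  = 5.05862e+06 / 5.488e+06 = 0.92176 N/mm

0.922 kN/m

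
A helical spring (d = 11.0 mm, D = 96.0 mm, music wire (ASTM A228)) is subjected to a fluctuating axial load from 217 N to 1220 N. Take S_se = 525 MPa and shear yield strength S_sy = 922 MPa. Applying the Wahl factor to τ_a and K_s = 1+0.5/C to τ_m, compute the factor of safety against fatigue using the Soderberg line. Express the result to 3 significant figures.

2.81

C = D/d = 96.0/11.0 = 8.7273; K_W = (4C−1)/(4C−4)+0.615/C = 1.1675; K_s = 1+0.5/C = 1.0573
F_a = (F_max−F_min)/2 = 501.5 N; F_m = (F_max+F_min)/2 = 718.5 N
τ_a = K_W·8F_aD/(πd³) = 1.1675 × 92.109 = 107.54 MPa
τ_m = K_s·8F_mD/(πd³) = 1.0573 × 131.97 = 139.53 MPa
Soderberg: 1/n_f = τ_a/S_se + τ_m/S_sy = 107.54/525 + 139.53/922 = 0.20484 + 0.15133 = 0.35617
n_f = 1/0.35617 = 2.808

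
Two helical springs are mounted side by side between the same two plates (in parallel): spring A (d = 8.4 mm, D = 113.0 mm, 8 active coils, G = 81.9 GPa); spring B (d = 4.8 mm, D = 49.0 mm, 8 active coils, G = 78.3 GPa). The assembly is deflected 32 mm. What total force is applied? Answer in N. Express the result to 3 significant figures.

k_A = Gd⁴/(8D³N_a) = (81.9×10³)(8.4⁴)/(8·113.0³·8) = 4.4156 N/mm
k_B = Gd⁴/(8D³N_a) = (78.3×10³)(4.8⁴)/(8·49.0³·8) = 5.5202 N/mm
Parallel: k_eq = 4.4156 + 5.5202 = 9.9358 N/mm
F = k_eq·δ = 9.9358·32 = 317.95 N

318 N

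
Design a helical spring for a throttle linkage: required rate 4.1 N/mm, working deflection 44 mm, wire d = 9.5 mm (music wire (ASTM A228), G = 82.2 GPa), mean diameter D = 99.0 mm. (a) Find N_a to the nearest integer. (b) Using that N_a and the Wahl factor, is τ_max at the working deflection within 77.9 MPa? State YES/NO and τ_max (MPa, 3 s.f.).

N_a = Gd⁴/(8D³k) = (82.2×10³)(9.5⁴)/(8·99.0³·4.1) = 21.04 → N_a = 21
Actual rate k = Gd⁴/(8D³·21) = 4.1073 N/mm
Working load F = kδ = 4.1073·44 = 180.72 N
C = 99.0/9.5 = 10.4211; K_W = (4C−1)/(4C−4)+0.615/C = 1.1386
τ_max = K_W·8FD/(πd³) = 1.1386·53.138 = 60.505 MPa
τ_max ≤ 77.9 MPa → acceptable

(a) 21 coils; (b) YES, τ_max = 60.5 MPa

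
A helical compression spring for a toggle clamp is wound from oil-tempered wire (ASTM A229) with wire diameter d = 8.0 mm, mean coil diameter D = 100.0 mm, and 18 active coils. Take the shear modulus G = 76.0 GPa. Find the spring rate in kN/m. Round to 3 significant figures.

k = Gd⁴/(8D³N_a) = (76.0×10³ × 8.0⁴) / (8 × 100.0³ × 18)
  = 3.11296e+08 / 1.44e+08 = 2.1618 N/mm

2.16 kN/m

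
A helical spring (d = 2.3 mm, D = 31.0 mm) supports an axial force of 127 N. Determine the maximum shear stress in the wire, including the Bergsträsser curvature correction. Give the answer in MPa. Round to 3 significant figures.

Spring index C = D/d = 31.0/2.3 = 13.4783
K_B = (4C+2)/(4C−3) = 55.913/50.913 = 1.0982
τ₀ = 8FD/(πd³) = 8·127·31.0/(π·2.3³) = 31496/38.224 = 823.99 MPa
τ_max = K·τ₀ = 1.0982 × 823.99 = 904.91 MPa

905 MPa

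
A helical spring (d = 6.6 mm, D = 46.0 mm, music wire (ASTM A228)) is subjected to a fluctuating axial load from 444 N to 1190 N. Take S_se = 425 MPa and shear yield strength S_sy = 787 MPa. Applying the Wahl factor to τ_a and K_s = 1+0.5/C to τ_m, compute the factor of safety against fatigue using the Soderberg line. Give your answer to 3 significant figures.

C = D/d = 46.0/6.6 = 6.9697; K_W = (4C−1)/(4C−4)+0.615/C = 1.2139; K_s = 1+0.5/C = 1.0717
F_a = (F_max−F_min)/2 = 373 N; F_m = (F_max+F_min)/2 = 817 N
τ_a = K_W·8F_aD/(πd³) = 1.2139 × 151.98 = 184.48 MPa
τ_m = K_s·8F_mD/(πd³) = 1.0717 × 332.88 = 356.76 MPa
Soderberg: 1/n_f = τ_a/S_se + τ_m/S_sy = 184.48/425 + 356.76/787 = 0.43407 + 0.45332 = 0.88739
n_f = 1/0.88739 = 1.127

1.13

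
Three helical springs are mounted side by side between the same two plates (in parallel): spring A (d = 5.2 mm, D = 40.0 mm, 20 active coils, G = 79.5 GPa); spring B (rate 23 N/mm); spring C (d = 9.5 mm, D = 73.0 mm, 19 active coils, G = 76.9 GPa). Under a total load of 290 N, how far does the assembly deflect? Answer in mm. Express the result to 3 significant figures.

k_A = Gd⁴/(8D³N_a) = (79.5×10³)(5.2⁴)/(8·40.0³·20) = 5.6765 N/mm
k_C = Gd⁴/(8D³N_a) = (76.9×10³)(9.5⁴)/(8·73.0³·19) = 10.593 N/mm
Parallel: k_eq = 5.6765 + 23 + 10.593 = 39.269 N/mm
δ = F/k_eq = 290/39.269 = 7.3849 mm

7.38 mm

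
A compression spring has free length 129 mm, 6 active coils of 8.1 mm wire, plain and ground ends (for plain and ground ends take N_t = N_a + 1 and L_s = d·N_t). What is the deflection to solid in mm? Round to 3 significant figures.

N_t = 7; L_s = 8.1·7 = 56.7 mm
δ_solid = L₀ − L_s = 129 − 56.7 = 72.3 mm

72.3 mm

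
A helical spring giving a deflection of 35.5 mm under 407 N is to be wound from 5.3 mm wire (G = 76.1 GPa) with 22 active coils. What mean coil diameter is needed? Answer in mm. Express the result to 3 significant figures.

31.0 mm

Required rate k = F/δ = 407/35.5 = 11.465 N/mm
D = (Gd⁴/(8N_a·k))^(1/3) = (76.1×10³·5.3⁴/(8·22·11.465))^(1/3)
  = (29758.4)^(1/3) = 30.9887 mm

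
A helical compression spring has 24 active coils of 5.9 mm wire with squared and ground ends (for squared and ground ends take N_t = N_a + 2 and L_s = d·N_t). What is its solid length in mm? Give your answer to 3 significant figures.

153 mm

squared and ground ends: N_t = N_a + 2 = 24 + 2 = 26
L_s = d·N_t = 5.9 × 26 = 153.4 mm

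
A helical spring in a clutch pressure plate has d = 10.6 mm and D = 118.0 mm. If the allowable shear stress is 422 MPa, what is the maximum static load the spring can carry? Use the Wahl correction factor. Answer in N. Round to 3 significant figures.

C = D/d = 118.0/10.6 = 11.1321
K_W = (4C−1)/(4C−4) + 0.615/C = 43.528/40.528 + 0.0552 = 1.1293
τ_max = K·8FD/(πd³) → F_max = τ_allow·πd³/(8DK)
F_max = 422·π·10.6³/(8·118.0·1.1293) = 1.579e+06/1066 = 1481.2 N

1480 N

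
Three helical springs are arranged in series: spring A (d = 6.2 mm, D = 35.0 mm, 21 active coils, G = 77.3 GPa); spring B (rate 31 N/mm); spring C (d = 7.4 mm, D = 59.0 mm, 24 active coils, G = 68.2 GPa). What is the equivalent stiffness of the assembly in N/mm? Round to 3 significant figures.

k_A = Gd⁴/(8D³N_a) = (77.3×10³)(6.2⁴)/(8·35.0³·21) = 15.857 N/mm
k_C = Gd⁴/(8D³N_a) = (68.2×10³)(7.4⁴)/(8·59.0³·24) = 5.1863 N/mm
Series: 1/k_eq = 1/15.857 + 1/31 + 1/5.1863 = 0.28814; k_eq = 3.4706 N/mm

3.47 N/mm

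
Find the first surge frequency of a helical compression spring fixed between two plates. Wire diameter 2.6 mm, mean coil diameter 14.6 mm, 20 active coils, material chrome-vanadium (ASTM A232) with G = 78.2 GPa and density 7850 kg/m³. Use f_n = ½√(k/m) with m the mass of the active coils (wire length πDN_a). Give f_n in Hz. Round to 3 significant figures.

k = Gd⁴/(8D³N_a) = (78.2×10³)(2.6⁴)/(8·14.6³·20) = 7.1766 N/mm = 7176.6 N/m
Wire length L = πDN_a = π·14.6·20 = 917.35 mm
m = ρ·(πd²/4)·L = 7850 × 5.3093×10⁻⁶ m² × 0.91735 m = 0.038233 kg
f_n = ½√(k/m) = 0.5·√(7176.6/0.038233) = 0.5·√(1.8771e+05) = 216.63 Hz

217 Hz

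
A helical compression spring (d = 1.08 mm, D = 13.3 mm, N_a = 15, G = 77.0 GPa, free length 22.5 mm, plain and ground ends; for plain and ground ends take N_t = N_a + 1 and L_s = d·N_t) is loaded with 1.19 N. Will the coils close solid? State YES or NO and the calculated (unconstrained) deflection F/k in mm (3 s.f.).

k = Gd⁴/(8D³N_a) = (77.0×10³)(1.08⁴)/(8·13.3³·15) = 0.37106 N/mm
N_t = 16; L_s = 1.08·16 = 17.28 mm; δ_solid = L₀ − L_s = 22.5 − 17.28 = 5.22 mm
δ = F/k = 1.19/0.37106 = 3.207 mm
δ < δ_solid → spring does not go solid

NO, δ = 3.21 mm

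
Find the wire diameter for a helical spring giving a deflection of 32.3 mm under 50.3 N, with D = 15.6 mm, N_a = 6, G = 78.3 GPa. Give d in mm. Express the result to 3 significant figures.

1.38 mm

Required rate k = F/δ = 50.3/32.3 = 1.5573 N/mm
d = (8D³N_a·k / G)^(1/4) = (8·15.6³·6·1.5573 / (78.3×10³))^0.25
  = (3.6243)^0.25 = 1.3798 mm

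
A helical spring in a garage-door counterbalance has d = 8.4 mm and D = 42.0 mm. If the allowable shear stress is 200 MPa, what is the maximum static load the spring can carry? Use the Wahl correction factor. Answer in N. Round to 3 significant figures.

846 N

C = D/d = 42.0/8.4 = 5.0000
K_W = (4C−1)/(4C−4) + 0.615/C = 19.000/16.000 + 0.1230 = 1.3105
τ_max = K·8FD/(πd³) → F_max = τ_allow·πd³/(8DK)
F_max = 200·π·8.4³/(8·42.0·1.3105) = 3.7241e+05/440.33 = 845.75 N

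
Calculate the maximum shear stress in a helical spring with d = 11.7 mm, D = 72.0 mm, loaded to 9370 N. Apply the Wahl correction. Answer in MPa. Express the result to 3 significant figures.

Spring index C = D/d = 72.0/11.7 = 6.1538
K_W = (4C−1)/(4C−4) + 0.615/C = 23.615/20.615 + 0.0999 = 1.2455
τ₀ = 8FD/(πd³) = 8·9370·72.0/(π·11.7³) = 5.39712e+06/5031.6 = 1072.6 MPa
τ_max = K·τ₀ = 1.2455 × 1072.6 = 1335.9 MPa

1340 MPa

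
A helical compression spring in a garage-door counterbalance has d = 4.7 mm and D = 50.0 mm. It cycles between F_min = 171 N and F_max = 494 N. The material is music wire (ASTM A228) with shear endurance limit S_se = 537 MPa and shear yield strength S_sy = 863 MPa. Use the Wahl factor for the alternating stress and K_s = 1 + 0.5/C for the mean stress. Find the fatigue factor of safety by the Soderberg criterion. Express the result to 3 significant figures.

1.09

C = D/d = 50.0/4.7 = 10.6383; K_W = (4C−1)/(4C−4)+0.615/C = 1.1356; K_s = 1+0.5/C = 1.0470
F_a = (F_max−F_min)/2 = 161.5 N; F_m = (F_max+F_min)/2 = 332.5 N
τ_a = K_W·8F_aD/(πd³) = 1.1356 × 198.06 = 224.92 MPa
τ_m = K_s·8F_mD/(πd³) = 1.0470 × 407.76 = 426.93 MPa
Soderberg: 1/n_f = τ_a/S_se + τ_m/S_sy = 224.92/537 + 426.93/863 = 0.41884 + 0.49470 = 0.91354
n_f = 1/0.91354 = 1.095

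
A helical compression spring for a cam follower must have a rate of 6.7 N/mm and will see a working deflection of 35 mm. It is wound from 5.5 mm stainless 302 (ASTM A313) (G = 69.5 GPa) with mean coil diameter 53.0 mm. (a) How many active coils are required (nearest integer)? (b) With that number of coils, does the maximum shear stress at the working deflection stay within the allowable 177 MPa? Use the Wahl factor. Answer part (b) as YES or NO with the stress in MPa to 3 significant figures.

(a) 8 coils; (b) NO, τ_max = 218 MPa

N_a = Gd⁴/(8D³k) = (69.5×10³)(5.5⁴)/(8·53.0³·6.7) = 7.97 → N_a = 8
Actual rate k = Gd⁴/(8D³·8) = 6.6746 N/mm
Working load F = kδ = 6.6746·35 = 233.61 N
C = 53.0/5.5 = 9.6364; K_W = (4C−1)/(4C−4)+0.615/C = 1.1507
τ_max = K_W·8FD/(πd³) = 1.1507·189.51 = 218.06 MPa
τ_max > 177 MPa → exceeds allowable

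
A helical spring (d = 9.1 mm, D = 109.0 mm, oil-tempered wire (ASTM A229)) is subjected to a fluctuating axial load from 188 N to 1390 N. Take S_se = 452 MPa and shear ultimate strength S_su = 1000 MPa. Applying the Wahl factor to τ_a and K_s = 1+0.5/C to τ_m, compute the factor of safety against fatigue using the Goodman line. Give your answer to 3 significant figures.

C = D/d = 109.0/9.1 = 11.9780; K_W = (4C−1)/(4C−4)+0.615/C = 1.1197; K_s = 1+0.5/C = 1.0417
F_a = (F_max−F_min)/2 = 601 N; F_m = (F_max+F_min)/2 = 789 N
τ_a = K_W·8F_aD/(πd³) = 1.1197 × 221.37 = 247.86 MPa
τ_m = K_s·8F_mD/(πd³) = 1.0417 × 290.62 = 302.75 MPa
Goodman: 1/n_f = τ_a/S_se + τ_m/S_su = 247.86/452 + 302.75/1000 = 0.54836 + 0.30275 = 0.85111
n_f = 1/0.85111 = 1.175

1.17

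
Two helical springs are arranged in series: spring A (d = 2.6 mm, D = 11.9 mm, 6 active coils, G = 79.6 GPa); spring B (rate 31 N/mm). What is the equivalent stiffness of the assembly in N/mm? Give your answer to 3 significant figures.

k_A = Gd⁴/(8D³N_a) = (79.6×10³)(2.6⁴)/(8·11.9³·6) = 44.97 N/mm
Series: 1/k_eq = 1/44.97 + 1/31 = 0.054495; k_eq = 18.35 N/mm

18.4 N/mm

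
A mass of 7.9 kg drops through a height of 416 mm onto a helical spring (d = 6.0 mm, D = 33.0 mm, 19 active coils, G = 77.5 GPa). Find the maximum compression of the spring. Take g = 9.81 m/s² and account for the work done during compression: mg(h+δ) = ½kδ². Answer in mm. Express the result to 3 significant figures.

63.6 mm

k = Gd⁴/(8D³N_a) = (77.5×10³)(6.0⁴)/(8·33.0³·19) = 18.387 N/mm
W = mg = 7.9 × 9.81 = 77.499 N
½kδ² − Wδ − Wh = 0 → δ = (W + √(W² + 2kWh))/k
δ = (77.499 + √(6006.1 + 1.18561e+06))/18.387 = (77.499 + 1091.6)/18.387 = 63.582 mm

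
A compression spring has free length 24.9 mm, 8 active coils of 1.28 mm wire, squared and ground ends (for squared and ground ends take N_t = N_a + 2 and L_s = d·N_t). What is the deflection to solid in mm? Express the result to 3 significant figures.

N_t = 10; L_s = 1.28·10 = 12.8 mm
δ_solid = L₀ − L_s = 24.9 − 12.8 = 12.1 mm

12.1 mm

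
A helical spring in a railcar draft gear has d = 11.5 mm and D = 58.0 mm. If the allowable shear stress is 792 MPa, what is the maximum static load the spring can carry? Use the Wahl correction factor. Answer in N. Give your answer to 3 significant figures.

C = D/d = 58.0/11.5 = 5.0435
K_W = (4C−1)/(4C−4) + 0.615/C = 19.174/16.174 + 0.1219 = 1.3074
τ_max = K·8FD/(πd³) → F_max = τ_allow·πd³/(8DK)
F_max = 792·π·11.5³/(8·58.0·1.3074) = 3.7842e+06/606.64 = 6237.8 N

6240 N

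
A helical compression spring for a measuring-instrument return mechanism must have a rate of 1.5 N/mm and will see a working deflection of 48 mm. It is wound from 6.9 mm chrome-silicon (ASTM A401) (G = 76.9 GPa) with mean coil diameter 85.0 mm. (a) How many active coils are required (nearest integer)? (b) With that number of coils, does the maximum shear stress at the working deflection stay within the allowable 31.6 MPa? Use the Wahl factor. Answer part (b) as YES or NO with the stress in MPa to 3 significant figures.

N_a = Gd⁴/(8D³k) = (76.9×10³)(6.9⁴)/(8·85.0³·1.5) = 23.65 → N_a = 24
Actual rate k = Gd⁴/(8D³·24) = 1.4783 N/mm
Working load F = kδ = 1.4783·48 = 70.959 N
C = 85.0/6.9 = 12.3188; K_W = (4C−1)/(4C−4)+0.615/C = 1.1162
τ_max = K_W·8FD/(πd³) = 1.1162·46.754 = 52.186 MPa
τ_max > 31.6 MPa → exceeds allowable

(a) 24 coils; (b) NO, τ_max = 52.2 MPa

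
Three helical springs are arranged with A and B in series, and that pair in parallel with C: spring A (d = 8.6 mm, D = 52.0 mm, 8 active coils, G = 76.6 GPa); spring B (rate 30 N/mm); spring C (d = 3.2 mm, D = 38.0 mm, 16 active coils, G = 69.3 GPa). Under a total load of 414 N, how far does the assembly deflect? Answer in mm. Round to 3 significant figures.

21.5 mm

k_A = Gd⁴/(8D³N_a) = (76.6×10³)(8.6⁴)/(8·52.0³·8) = 46.562 N/mm
k_C = Gd⁴/(8D³N_a) = (69.3×10³)(3.2⁴)/(8·38.0³·16) = 1.0346 N/mm
Springs A,B series: k_AB = 1/(1/46.562+1/30) = 18.245 N/mm; parallel with C: k_eq = 18.245+1.0346 = 19.279 N/mm
δ = F/k_eq = 414/19.279 = 21.474 mm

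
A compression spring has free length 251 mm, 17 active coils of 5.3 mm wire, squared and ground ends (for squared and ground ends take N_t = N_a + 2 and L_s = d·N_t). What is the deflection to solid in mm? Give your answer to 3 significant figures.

150 mm

N_t = 19; L_s = 5.3·19 = 100.7 mm
δ_solid = L₀ − L_s = 251 − 100.7 = 150.3 mm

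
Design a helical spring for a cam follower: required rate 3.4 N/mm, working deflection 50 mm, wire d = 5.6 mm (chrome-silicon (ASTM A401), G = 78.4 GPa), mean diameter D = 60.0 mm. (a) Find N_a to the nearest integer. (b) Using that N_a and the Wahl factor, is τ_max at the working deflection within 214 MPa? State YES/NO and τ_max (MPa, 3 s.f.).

(a) 13 coils; (b) YES, τ_max = 169 MPa

N_a = Gd⁴/(8D³k) = (78.4×10³)(5.6⁴)/(8·60.0³·3.4) = 13.12 → N_a = 13
Actual rate k = Gd⁴/(8D³·13) = 3.4323 N/mm
Working load F = kδ = 3.4323·50 = 171.61 N
C = 60.0/5.6 = 10.7143; K_W = (4C−1)/(4C−4)+0.615/C = 1.1346
τ_max = K_W·8FD/(πd³) = 1.1346·149.31 = 169.4 MPa
τ_max ≤ 214 MPa → acceptable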